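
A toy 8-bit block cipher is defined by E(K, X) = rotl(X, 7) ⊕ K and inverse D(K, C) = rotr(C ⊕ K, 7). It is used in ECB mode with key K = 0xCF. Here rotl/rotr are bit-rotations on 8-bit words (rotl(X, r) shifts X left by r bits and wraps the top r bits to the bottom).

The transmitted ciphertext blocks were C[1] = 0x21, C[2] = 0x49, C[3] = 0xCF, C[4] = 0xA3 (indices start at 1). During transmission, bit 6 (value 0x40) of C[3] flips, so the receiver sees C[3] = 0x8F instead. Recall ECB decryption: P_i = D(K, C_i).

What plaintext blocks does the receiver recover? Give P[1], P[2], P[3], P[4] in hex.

Only C[3] changed, to 0x8F. In ECB, a change in C_i affects only P_i. Decrypting the received ciphertext:
P[1]: D(K, 0x21) = 0xDD.
P[2]: D(K, 0x49) = 0x0D.
P[3]: D(K, 0x8F) = 0x80.
P[4]: D(K, 0xA3) = 0xD8.
Blocks that differ from the original plaintext: P[3].

P[1] = 0xDD, P[2] = 0x0D, P[3] = 0x80, P[4] = 0xD8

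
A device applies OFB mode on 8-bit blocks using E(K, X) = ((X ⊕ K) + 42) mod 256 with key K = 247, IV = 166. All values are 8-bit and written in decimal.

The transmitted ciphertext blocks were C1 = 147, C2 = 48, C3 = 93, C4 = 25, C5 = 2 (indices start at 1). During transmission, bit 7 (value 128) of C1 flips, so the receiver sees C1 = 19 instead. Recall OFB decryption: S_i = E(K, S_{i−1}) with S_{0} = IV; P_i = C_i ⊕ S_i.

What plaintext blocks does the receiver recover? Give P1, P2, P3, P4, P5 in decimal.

Only C1 changed, to 19. In OFB, a change in C_i flips the same bit in P_i only; the keystream is unaffected. Decrypting the received ciphertext:
P1: S = E(K, 166) = 123; 19 ⊕ 123 = 104.
P2: S = E(K, 123) = 182; 48 ⊕ 182 = 134.
P3: S = E(K, 182) = 107; 93 ⊕ 107 = 54.
P4: S = E(K, 107) = 198; 25 ⊕ 198 = 223.
P5: S = E(K, 198) = 91; 2 ⊕ 91 = 89.
Blocks that differ from the original plaintext: P1.

P1 = 104, P2 = 134, P3 = 54, P4 = 223, P5 = 89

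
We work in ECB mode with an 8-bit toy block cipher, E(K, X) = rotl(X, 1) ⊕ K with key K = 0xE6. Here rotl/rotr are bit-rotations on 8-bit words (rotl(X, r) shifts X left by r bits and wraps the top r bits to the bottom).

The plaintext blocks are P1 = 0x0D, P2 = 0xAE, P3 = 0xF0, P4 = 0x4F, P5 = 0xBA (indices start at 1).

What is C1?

C1 = 0xFC

ECB encryption: C_i = E(K, P_i).
C1: E(K, 0x0D) = 0xFC.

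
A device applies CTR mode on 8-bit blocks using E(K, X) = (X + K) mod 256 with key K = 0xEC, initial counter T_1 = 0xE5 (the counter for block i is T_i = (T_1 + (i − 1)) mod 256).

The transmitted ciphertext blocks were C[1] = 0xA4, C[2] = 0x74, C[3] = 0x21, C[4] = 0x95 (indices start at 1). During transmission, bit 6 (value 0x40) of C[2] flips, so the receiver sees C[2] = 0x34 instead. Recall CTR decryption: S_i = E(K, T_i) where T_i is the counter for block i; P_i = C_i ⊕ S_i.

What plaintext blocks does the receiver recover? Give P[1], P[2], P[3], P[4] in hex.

Only C[2] changed, to 0x34. In CTR, a change in C_i flips the same bit in P_i only; the keystream is unaffected. Decrypting the received ciphertext:
P[1]: T = 0xE5, S = E(K, T) = 0xD1; 0xA4 ⊕ 0xD1 = 0x75.
P[2]: T = 0xE6, S = E(K, T) = 0xD2; 0x34 ⊕ 0xD2 = 0xE6.
P[3]: T = 0xE7, S = E(K, T) = 0xD3; 0x21 ⊕ 0xD3 = 0xF2.
P[4]: T = 0xE8, S = E(K, T) = 0xD4; 0x95 ⊕ 0xD4 = 0x41.
Blocks that differ from the original plaintext: P[2].

P[1] = 0x75, P[2] = 0xE6, P[3] = 0xF2, P[4] = 0x41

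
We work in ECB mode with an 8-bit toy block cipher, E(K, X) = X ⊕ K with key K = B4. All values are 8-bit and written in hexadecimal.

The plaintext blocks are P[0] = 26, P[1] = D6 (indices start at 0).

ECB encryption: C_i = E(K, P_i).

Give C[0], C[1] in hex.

C[0]: E(K, 26) = 92.
C[1]: E(K, D6) = 62.

C[0] = 92, C[1] = 62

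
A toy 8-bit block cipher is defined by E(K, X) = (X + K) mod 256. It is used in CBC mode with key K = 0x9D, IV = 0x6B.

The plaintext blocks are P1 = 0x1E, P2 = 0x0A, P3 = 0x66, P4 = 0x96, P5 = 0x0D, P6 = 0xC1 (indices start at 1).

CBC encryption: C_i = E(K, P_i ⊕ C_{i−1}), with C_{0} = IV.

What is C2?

C1: P1 ⊕ 0x6B = 0x75; E(K, 0x75) = 0x12.
C2: P2 ⊕ 0x12 = 0x18; E(K, 0x18) = 0xB5.

C2 = 0xB5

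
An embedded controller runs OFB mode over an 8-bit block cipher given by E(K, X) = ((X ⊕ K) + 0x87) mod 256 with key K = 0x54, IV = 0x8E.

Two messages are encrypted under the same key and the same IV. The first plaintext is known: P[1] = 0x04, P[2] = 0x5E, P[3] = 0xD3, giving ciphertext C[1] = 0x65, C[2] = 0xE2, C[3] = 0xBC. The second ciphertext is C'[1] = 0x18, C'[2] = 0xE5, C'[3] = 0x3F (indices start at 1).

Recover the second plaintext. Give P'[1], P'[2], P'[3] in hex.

P'[1] = 0x79, P'[2] = 0x59, P'[3] = 0x50

In OFB with a reused IV, both messages share the same keystream S_i, so C_i ⊕ C'_i = P_i ⊕ P'_i and thus P'_i = P_i ⊕ C_i ⊕ C'_i.
P'[1]: 0x04 ⊕ 0x65 ⊕ 0x18 = 0x79.
P'[2]: 0x5E ⊕ 0xE2 ⊕ 0xE5 = 0x59.
P'[3]: 0xD3 ⊕ 0xBC ⊕ 0x3F = 0x50.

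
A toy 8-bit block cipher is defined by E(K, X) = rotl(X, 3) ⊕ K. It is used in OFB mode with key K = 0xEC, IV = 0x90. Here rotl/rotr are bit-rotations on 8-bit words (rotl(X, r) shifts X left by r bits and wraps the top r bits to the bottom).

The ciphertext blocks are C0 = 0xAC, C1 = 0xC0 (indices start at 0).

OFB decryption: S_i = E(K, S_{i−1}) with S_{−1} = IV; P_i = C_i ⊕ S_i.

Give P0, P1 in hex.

P0: S = E(K, 0x90) = 0x68; 0xAC ⊕ 0x68 = 0xC4.
P1: S = E(K, 0x68) = 0xAF; 0xC0 ⊕ 0xAF = 0x6F.

P0 = 0xC4, P1 = 0x6F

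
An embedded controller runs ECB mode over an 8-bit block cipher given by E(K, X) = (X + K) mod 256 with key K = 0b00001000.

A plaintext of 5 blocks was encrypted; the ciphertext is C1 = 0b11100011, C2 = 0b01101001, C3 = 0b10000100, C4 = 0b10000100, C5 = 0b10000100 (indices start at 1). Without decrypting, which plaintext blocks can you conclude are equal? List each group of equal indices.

P3 = P4 = P5

ECB encrypts each block independently with the same key, so equal ciphertext blocks imply equal plaintext blocks.
C3 = C4 = C5 = 0b10000100, so P3 = P4 = P5.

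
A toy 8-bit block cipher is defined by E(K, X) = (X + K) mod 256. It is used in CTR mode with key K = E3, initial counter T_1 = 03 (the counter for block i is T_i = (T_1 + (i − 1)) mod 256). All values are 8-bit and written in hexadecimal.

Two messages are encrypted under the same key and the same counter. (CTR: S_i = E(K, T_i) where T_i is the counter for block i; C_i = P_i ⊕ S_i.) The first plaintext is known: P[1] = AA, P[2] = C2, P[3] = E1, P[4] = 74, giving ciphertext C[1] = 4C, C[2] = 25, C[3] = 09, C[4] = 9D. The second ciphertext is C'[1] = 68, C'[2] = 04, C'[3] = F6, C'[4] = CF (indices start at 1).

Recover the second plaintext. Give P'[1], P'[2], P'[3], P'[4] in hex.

P'[1] = 8E, P'[2] = E3, P'[3] = 1E, P'[4] = 26

In CTR with a reused counter, both messages share the same keystream S_i, so C_i ⊕ C'_i = P_i ⊕ P'_i and thus P'_i = P_i ⊕ C_i ⊕ C'_i.
P'[1]: AA ⊕ 4C ⊕ 68 = 8E.
P'[2]: C2 ⊕ 25 ⊕ 04 = E3.
P'[3]: E1 ⊕ 09 ⊕ F6 = 1E.
P'[4]: 74 ⊕ 9D ⊕ CF = 26.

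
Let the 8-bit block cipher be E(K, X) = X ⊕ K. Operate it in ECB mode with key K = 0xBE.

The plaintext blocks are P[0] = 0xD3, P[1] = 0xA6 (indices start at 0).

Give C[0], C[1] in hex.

C[0] = 0x6D, C[1] = 0x18

ECB encryption: C_i = E(K, P_i).
C[0]: E(K, 0xD3) = 0x6D.
C[1]: E(K, 0xA6) = 0x18.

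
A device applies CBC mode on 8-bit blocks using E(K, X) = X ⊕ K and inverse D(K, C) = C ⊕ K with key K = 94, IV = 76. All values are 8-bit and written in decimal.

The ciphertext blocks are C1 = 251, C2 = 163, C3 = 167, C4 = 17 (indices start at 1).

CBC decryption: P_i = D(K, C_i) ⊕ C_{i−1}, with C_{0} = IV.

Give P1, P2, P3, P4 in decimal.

P1 = 233, P2 = 6, P3 = 90, P4 = 232

P1: D(K, 251) = 165; 165 ⊕ 76 = 233.
P2: D(K, 163) = 253; 253 ⊕ 251 = 6.
P3: D(K, 167) = 249; 249 ⊕ 163 = 90.
P4: D(K, 17) = 79; 79 ⊕ 167 = 232.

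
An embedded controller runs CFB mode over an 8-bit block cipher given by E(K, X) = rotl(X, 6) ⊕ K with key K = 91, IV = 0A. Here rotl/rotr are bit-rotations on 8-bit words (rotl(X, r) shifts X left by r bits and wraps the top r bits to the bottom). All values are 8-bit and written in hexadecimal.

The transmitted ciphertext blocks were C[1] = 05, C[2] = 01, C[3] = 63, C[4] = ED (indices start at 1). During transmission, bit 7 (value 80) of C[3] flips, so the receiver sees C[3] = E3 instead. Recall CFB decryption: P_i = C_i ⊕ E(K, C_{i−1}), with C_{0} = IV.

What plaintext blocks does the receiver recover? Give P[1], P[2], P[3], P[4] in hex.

Only C[3] changed, to E3. In CFB, a change in C_i flips the same bit in P_i and garbles P_{i+1}. Decrypting the received ciphertext:
P[1]: E(K, 0A) = 13; 05 ⊕ 13 = 16.
P[2]: E(K, 05) = D0; 01 ⊕ D0 = D1.
P[3]: E(K, 01) = D1; E3 ⊕ D1 = 32.
P[4]: E(K, E3) = 69; ED ⊕ 69 = 84.
Blocks that differ from the original plaintext: P[3], P[4].

P[1] = 16, P[2] = D1, P[3] = 32, P[4] = 84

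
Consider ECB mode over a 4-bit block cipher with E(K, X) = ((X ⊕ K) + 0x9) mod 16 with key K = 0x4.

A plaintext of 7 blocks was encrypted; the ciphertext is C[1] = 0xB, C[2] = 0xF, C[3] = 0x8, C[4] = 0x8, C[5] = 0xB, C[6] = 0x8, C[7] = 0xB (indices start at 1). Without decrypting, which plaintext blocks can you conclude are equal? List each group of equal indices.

ECB encrypts each block independently with the same key, so equal ciphertext blocks imply equal plaintext blocks.
C[1] = C[5] = C[7] = 0xB, so P[1] = P[5] = P[7].
C[3] = C[4] = C[6] = 0x8, so P[3] = P[4] = P[6].

P[1] = P[5] = P[7]; P[3] = P[4] = P[6]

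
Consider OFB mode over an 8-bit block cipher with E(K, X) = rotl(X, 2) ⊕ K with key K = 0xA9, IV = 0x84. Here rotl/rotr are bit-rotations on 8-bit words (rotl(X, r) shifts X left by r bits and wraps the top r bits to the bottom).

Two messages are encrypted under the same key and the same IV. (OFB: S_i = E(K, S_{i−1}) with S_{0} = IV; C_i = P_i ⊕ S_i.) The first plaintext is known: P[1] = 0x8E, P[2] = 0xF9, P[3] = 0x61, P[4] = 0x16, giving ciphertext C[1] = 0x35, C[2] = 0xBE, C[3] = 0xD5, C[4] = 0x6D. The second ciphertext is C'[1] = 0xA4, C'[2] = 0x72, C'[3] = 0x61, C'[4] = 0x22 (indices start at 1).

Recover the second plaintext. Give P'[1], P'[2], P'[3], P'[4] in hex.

In OFB with a reused IV, both messages share the same keystream S_i, so C_i ⊕ C'_i = P_i ⊕ P'_i and thus P'_i = P_i ⊕ C_i ⊕ C'_i.
P'[1]: 0x8E ⊕ 0x35 ⊕ 0xA4 = 0x1F.
P'[2]: 0xF9 ⊕ 0xBE ⊕ 0x72 = 0x35.
P'[3]: 0x61 ⊕ 0xD5 ⊕ 0x61 = 0xD5.
P'[4]: 0x16 ⊕ 0x6D ⊕ 0x22 = 0x59.

P'[1] = 0x1F, P'[2] = 0x35, P'[3] = 0xD5, P'[4] = 0x59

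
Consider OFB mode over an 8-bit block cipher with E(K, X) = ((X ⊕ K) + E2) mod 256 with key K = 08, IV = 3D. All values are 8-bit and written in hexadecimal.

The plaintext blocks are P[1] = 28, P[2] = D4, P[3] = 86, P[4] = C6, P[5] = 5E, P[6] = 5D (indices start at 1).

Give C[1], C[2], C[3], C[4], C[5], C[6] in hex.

C[1] = 3F, C[2] = D5, C[3] = 6D, C[4] = 03, C[5] = F1, C[6] = D4

OFB encryption: S_i = E(K, S_{i−1}) with S_{0} = IV; C_i = P_i ⊕ S_i.
C[1]: S = E(K, 3D) = 17; 28 ⊕ 17 = 3F.
C[2]: S = E(K, 17) = 01; D4 ⊕ 01 = D5.
C[3]: S = E(K, 01) = EB; 86 ⊕ EB = 6D.
C[4]: S = E(K, EB) = C5; C6 ⊕ C5 = 03.
C[5]: S = E(K, C5) = AF; 5E ⊕ AF = F1.
C[6]: S = E(K, AF) = 89; 5D ⊕ 89 = D4.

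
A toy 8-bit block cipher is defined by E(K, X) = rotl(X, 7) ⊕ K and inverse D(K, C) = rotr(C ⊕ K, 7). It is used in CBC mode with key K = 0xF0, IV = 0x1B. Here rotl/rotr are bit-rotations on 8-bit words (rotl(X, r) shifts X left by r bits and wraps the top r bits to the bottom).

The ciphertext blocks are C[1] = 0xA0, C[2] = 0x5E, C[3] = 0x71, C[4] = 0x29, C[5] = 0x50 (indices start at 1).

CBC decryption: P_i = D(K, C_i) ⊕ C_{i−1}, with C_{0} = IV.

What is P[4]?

P[4] = 0xC2

P[4]: D(K, 0x29) = 0xB3; 0xB3 ⊕ 0x71 = 0xC2.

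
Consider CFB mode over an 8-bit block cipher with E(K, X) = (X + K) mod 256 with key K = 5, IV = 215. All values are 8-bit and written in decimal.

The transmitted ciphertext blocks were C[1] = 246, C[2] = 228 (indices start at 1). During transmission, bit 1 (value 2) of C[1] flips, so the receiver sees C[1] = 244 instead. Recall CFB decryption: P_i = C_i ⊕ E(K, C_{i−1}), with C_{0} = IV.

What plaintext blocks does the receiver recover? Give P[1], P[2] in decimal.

P[1] = 40, P[2] = 29

Only C[1] changed, to 244. In CFB, a change in C_i flips the same bit in P_i and garbles P_{i+1}. Decrypting the received ciphertext:
P[1]: E(K, 215) = 220; 244 ⊕ 220 = 40.
P[2]: E(K, 244) = 249; 228 ⊕ 249 = 29.
Blocks that differ from the original plaintext: P[1], P[2].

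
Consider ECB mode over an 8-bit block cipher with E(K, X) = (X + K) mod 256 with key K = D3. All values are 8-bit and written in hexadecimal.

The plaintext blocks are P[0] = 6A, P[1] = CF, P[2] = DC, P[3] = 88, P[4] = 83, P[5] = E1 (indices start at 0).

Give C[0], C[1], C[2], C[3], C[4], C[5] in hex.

ECB encryption: C_i = E(K, P_i).
C[0]: E(K, 6A) = 3D.
C[1]: E(K, CF) = A2.
C[2]: E(K, DC) = AF.
C[3]: E(K, 88) = 5B.
C[4]: E(K, 83) = 56.
C[5]: E(K, E1) = B4.

C[0] = 3D, C[1] = A2, C[2] = AF, C[3] = 5B, C[4] = 56, C[5] = B4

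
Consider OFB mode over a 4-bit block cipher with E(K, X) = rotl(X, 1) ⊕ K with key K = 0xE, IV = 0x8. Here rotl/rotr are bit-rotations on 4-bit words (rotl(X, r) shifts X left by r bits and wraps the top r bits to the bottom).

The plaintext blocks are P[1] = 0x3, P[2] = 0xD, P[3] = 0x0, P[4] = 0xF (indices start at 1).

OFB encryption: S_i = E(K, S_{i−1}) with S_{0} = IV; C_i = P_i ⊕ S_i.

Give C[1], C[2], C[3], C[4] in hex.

C[1]: S = E(K, 0x8) = 0xF; 0x3 ⊕ 0xF = 0xC.
C[2]: S = E(K, 0xF) = 0x1; 0xD ⊕ 0x1 = 0xC.
C[3]: S = E(K, 0x1) = 0xC; 0x0 ⊕ 0xC = 0xC.
C[4]: S = E(K, 0xC) = 0x7; 0xF ⊕ 0x7 = 0x8.

C[1] = 0xC, C[2] = 0xC, C[3] = 0xC, C[4] = 0x8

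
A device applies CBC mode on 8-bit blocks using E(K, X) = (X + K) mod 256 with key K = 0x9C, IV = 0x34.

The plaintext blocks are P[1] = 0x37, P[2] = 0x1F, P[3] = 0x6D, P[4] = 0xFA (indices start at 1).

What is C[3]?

CBC encryption: C_i = E(K, P_i ⊕ C_{i−1}), with C_{0} = IV.
C[1]: P[1] ⊕ 0x34 = 0x03; E(K, 0x03) = 0x9F.
C[2]: P[2] ⊕ 0x9F = 0x80; E(K, 0x80) = 0x1C.
C[3]: P[3] ⊕ 0x1C = 0x71; E(K, 0x71) = 0x0D.

C[3] = 0x0D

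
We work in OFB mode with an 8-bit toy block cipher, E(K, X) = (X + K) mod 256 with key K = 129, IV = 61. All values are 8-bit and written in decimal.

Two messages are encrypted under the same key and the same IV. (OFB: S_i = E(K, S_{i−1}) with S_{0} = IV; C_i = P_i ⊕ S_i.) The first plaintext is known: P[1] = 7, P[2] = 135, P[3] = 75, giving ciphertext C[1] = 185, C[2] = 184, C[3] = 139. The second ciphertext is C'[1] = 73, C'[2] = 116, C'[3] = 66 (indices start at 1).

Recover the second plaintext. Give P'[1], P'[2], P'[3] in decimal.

P'[1] = 247, P'[2] = 75, P'[3] = 130

In OFB with a reused IV, both messages share the same keystream S_i, so C_i ⊕ C'_i = P_i ⊕ P'_i and thus P'_i = P_i ⊕ C_i ⊕ C'_i.
P'[1]: 7 ⊕ 185 ⊕ 73 = 247.
P'[2]: 135 ⊕ 184 ⊕ 116 = 75.
P'[3]: 75 ⊕ 139 ⊕ 66 = 130.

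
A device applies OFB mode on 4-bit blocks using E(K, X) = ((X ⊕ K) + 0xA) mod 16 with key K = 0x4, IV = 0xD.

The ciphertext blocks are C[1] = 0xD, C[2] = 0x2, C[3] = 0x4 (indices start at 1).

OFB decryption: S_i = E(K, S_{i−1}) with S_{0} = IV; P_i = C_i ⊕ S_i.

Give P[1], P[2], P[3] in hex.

P[1] = 0xE, P[2] = 0x3, P[3] = 0xB

P[1]: S = E(K, 0xD) = 0x3; 0xD ⊕ 0x3 = 0xE.
P[2]: S = E(K, 0x3) = 0x1; 0x2 ⊕ 0x1 = 0x3.
P[3]: S = E(K, 0x1) = 0xF; 0x4 ⊕ 0xF = 0xB.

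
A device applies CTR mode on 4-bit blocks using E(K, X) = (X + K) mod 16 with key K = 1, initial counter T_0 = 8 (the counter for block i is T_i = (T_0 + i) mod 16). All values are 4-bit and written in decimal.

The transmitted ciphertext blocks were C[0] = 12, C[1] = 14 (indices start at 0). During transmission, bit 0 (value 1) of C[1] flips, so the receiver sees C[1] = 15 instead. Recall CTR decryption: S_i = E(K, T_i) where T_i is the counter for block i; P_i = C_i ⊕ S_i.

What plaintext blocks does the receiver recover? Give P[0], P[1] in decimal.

Only C[1] changed, to 15. In CTR, a change in C_i flips the same bit in P_i only; the keystream is unaffected. Decrypting the received ciphertext:
P[0]: T = 8, S = E(K, T) = 9; 12 ⊕ 9 = 5.
P[1]: T = 9, S = E(K, T) = 10; 15 ⊕ 10 = 5.
Blocks that differ from the original plaintext: P[1].

P[0] = 5, P[1] = 5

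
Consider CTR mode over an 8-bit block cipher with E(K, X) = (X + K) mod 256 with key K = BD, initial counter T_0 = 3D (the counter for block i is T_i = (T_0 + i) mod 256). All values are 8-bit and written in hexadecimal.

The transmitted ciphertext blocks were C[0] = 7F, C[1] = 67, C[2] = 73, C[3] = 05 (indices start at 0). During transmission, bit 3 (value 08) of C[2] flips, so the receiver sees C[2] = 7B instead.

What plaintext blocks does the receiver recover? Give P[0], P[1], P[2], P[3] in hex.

CTR decryption: S_i = E(K, T_i) where T_i is the counter for block i; P_i = C_i ⊕ S_i.
Only C[2] changed, to 7B. In CTR, a change in C_i flips the same bit in P_i only; the keystream is unaffected. Decrypting the received ciphertext:
P[0]: T = 3D, S = E(K, T) = FA; 7F ⊕ FA = 85.
P[1]: T = 3E, S = E(K, T) = FB; 67 ⊕ FB = 9C.
P[2]: T = 3F, S = E(K, T) = FC; 7B ⊕ FC = 87.
P[3]: T = 40, S = E(K, T) = FD; 05 ⊕ FD = F8.
Blocks that differ from the original plaintext: P[2].

P[0] = 85, P[1] = 9C, P[2] = 87, P[3] = F8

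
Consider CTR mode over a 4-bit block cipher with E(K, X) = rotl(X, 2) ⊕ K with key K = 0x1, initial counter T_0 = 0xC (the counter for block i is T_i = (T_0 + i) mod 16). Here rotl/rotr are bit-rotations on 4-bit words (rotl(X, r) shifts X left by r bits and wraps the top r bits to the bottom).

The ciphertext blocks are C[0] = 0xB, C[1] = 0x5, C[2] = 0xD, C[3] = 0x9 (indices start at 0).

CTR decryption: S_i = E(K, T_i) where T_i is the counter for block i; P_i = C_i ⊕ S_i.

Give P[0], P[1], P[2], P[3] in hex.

P[0] = 0x9, P[1] = 0x3, P[2] = 0x7, P[3] = 0x7

P[0]: T = 0xC, S = E(K, T) = 0x2; 0xB ⊕ 0x2 = 0x9.
P[1]: T = 0xD, S = E(K, T) = 0x6; 0x5 ⊕ 0x6 = 0x3.
P[2]: T = 0xE, S = E(K, T) = 0xA; 0xD ⊕ 0xA = 0x7.
P[3]: T = 0xF, S = E(K, T) = 0xE; 0x9 ⊕ 0xE = 0x7.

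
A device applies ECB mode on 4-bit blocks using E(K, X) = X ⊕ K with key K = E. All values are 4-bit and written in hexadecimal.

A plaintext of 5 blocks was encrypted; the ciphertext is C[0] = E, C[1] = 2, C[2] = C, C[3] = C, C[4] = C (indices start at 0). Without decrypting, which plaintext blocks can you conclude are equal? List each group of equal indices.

P[2] = P[3] = P[4]

ECB encrypts each block independently with the same key, so equal ciphertext blocks imply equal plaintext blocks.
C[2] = C[3] = C[4] = C, so P[2] = P[3] = P[4].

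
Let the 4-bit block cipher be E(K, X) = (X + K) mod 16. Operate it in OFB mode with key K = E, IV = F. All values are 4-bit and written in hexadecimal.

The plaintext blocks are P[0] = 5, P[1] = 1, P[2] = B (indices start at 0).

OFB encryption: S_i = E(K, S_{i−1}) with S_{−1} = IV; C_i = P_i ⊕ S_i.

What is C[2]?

C[0]: S = E(K, F) = D; 5 ⊕ D = 8.
C[1]: S = E(K, D) = B; 1 ⊕ B = A.
C[2]: S = E(K, B) = 9; B ⊕ 9 = 2.

C[2] = 2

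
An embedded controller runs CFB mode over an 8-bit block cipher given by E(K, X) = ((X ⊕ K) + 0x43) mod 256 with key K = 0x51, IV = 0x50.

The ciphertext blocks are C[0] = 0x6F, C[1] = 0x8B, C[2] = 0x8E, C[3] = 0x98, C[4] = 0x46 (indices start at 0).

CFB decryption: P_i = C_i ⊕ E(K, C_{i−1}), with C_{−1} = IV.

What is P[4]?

P[4] = 0x4A

P[4]: E(K, 0x98) = 0x0C; 0x46 ⊕ 0x0C = 0x4A.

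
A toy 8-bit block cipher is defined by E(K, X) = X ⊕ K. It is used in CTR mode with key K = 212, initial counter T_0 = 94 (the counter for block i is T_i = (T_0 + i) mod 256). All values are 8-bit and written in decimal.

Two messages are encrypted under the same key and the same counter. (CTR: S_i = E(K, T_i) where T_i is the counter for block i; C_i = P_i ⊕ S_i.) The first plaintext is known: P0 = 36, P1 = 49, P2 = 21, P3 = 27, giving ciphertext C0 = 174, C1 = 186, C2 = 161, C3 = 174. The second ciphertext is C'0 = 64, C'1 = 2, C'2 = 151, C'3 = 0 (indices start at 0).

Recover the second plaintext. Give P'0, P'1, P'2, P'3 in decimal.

P'0 = 202, P'1 = 137, P'2 = 35, P'3 = 181

In CTR with a reused counter, both messages share the same keystream S_i, so C_i ⊕ C'_i = P_i ⊕ P'_i and thus P'_i = P_i ⊕ C_i ⊕ C'_i.
P'0: 36 ⊕ 174 ⊕ 64 = 202.
P'1: 49 ⊕ 186 ⊕ 2 = 137.
P'2: 21 ⊕ 161 ⊕ 151 = 35.
P'3: 27 ⊕ 174 ⊕ 0 = 181.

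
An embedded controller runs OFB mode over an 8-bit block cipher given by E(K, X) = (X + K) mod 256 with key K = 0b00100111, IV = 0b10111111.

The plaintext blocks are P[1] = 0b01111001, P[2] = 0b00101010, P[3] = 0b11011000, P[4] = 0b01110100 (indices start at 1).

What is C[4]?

OFB encryption: S_i = E(K, S_{i−1}) with S_{0} = IV; C_i = P_i ⊕ S_i.
C[1]: S = E(K, 0b10111111) = 0b11100110; 0b01111001 ⊕ 0b11100110 = 0b10011111.
C[2]: S = E(K, 0b11100110) = 0b00001101; 0b00101010 ⊕ 0b00001101 = 0b00100111.
C[3]: S = E(K, 0b00001101) = 0b00110100; 0b11011000 ⊕ 0b00110100 = 0b11101100.
C[4]: S = E(K, 0b00110100) = 0b01011011; 0b01110100 ⊕ 0b01011011 = 0b00101111.

C[4] = 0b00101111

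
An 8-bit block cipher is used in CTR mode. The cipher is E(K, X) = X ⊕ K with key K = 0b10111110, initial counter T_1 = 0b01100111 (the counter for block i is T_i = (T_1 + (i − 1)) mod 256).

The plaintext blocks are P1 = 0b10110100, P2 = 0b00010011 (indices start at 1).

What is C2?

C2 = 0b11000101

CTR encryption: S_i = E(K, T_i) where T_i is the counter for block i; C_i = P_i ⊕ S_i.
C1: T = 0b01100111, S = E(K, T) = 0b11011001; 0b10110100 ⊕ 0b11011001 = 0b01101101.
C2: T = 0b01101000, S = E(K, T) = 0b11010110; 0b00010011 ⊕ 0b11010110 = 0b11000101.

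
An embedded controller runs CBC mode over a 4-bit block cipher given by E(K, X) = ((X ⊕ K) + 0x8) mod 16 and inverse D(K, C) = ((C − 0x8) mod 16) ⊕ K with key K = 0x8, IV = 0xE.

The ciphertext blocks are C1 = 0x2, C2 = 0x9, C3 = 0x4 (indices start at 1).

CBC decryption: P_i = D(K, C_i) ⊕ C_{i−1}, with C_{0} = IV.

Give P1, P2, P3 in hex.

P1: D(K, 0x2) = 0x2; 0x2 ⊕ 0xE = 0xC.
P2: D(K, 0x9) = 0x9; 0x9 ⊕ 0x2 = 0xB.
P3: D(K, 0x4) = 0x4; 0x4 ⊕ 0x9 = 0xD.

P1 = 0xC, P2 = 0xB, P3 = 0xD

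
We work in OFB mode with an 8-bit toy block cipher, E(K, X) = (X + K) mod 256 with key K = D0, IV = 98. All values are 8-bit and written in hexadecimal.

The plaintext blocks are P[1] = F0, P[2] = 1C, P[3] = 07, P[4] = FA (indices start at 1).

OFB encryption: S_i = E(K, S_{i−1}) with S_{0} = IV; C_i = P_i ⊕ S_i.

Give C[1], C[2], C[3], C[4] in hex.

C[1] = 98, C[2] = 24, C[3] = 0F, C[4] = 22

C[1]: S = E(K, 98) = 68; F0 ⊕ 68 = 98.
C[2]: S = E(K, 68) = 38; 1C ⊕ 38 = 24.
C[3]: S = E(K, 38) = 08; 07 ⊕ 08 = 0F.
C[4]: S = E(K, 08) = D8; FA ⊕ D8 = 22.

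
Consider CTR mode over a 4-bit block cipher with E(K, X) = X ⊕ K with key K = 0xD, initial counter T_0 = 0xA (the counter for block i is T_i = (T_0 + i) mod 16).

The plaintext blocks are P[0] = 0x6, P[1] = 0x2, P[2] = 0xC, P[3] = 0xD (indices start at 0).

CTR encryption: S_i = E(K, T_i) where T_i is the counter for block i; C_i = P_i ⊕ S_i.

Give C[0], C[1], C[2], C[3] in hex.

C[0]: T = 0xA, S = E(K, T) = 0x7; 0x6 ⊕ 0x7 = 0x1.
C[1]: T = 0xB, S = E(K, T) = 0x6; 0x2 ⊕ 0x6 = 0x4.
C[2]: T = 0xC, S = E(K, T) = 0x1; 0xC ⊕ 0x1 = 0xD.
C[3]: T = 0xD, S = E(K, T) = 0x0; 0xD ⊕ 0x0 = 0xD.

C[0] = 0x1, C[1] = 0x4, C[2] = 0xD, C[3] = 0xD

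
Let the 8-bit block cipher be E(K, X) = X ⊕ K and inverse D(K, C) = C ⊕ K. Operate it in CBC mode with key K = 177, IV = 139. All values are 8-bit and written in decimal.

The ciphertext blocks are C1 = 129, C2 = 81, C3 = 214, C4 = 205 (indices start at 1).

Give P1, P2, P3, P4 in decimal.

CBC decryption: P_i = D(K, C_i) ⊕ C_{i−1}, with C_{0} = IV.
P1: D(K, 129) = 48; 48 ⊕ 139 = 187.
P2: D(K, 81) = 224; 224 ⊕ 129 = 97.
P3: D(K, 214) = 103; 103 ⊕ 81 = 54.
P4: D(K, 205) = 124; 124 ⊕ 214 = 170.

P1 = 187, P2 = 97, P3 = 54, P4 = 170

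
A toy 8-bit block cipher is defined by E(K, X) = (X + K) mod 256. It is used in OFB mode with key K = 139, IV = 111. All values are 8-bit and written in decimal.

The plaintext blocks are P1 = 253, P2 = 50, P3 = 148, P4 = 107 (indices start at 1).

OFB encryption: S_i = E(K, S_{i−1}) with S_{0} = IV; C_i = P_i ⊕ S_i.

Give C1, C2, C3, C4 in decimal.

C1: S = E(K, 111) = 250; 253 ⊕ 250 = 7.
C2: S = E(K, 250) = 133; 50 ⊕ 133 = 183.
C3: S = E(K, 133) = 16; 148 ⊕ 16 = 132.
C4: S = E(K, 16) = 155; 107 ⊕ 155 = 240.

C1 = 7, C2 = 183, C3 = 132, C4 = 240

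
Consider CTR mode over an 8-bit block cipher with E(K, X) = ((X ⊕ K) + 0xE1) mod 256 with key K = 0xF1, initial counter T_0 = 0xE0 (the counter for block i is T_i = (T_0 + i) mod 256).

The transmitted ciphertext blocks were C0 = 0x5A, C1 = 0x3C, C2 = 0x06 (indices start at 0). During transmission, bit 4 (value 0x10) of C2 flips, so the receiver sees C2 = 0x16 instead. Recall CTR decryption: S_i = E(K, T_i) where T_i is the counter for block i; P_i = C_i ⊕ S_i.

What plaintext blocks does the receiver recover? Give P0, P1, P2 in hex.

Only C2 changed, to 0x16. In CTR, a change in C_i flips the same bit in P_i only; the keystream is unaffected. Decrypting the received ciphertext:
P0: T = 0xE0, S = E(K, T) = 0xF2; 0x5A ⊕ 0xF2 = 0xA8.
P1: T = 0xE1, S = E(K, T) = 0xF1; 0x3C ⊕ 0xF1 = 0xCD.
P2: T = 0xE2, S = E(K, T) = 0xF4; 0x16 ⊕ 0xF4 = 0xE2.
Blocks that differ from the original plaintext: P2.

P0 = 0xA8, P1 = 0xCD, P2 = 0xE2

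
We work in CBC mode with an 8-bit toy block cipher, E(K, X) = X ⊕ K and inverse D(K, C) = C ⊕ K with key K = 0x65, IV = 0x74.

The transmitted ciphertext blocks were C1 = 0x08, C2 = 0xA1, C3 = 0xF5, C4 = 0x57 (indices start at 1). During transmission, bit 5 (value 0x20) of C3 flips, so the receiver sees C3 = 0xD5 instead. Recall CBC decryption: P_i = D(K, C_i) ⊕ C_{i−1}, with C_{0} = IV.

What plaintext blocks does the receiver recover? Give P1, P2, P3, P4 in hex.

P1 = 0x19, P2 = 0xCC, P3 = 0x11, P4 = 0xE7

Only C3 changed, to 0xD5. In CBC, a change in C_i garbles P_i and flips the same bit in P_{i+1}. Decrypting the received ciphertext:
P1: D(K, 0x08) = 0x6D; 0x6D ⊕ 0x74 = 0x19.
P2: D(K, 0xA1) = 0xC4; 0xC4 ⊕ 0x08 = 0xCC.
P3: D(K, 0xD5) = 0xB0; 0xB0 ⊕ 0xA1 = 0x11.
P4: D(K, 0x57) = 0x32; 0x32 ⊕ 0xD5 = 0xE7.
Blocks that differ from the original plaintext: P3, P4.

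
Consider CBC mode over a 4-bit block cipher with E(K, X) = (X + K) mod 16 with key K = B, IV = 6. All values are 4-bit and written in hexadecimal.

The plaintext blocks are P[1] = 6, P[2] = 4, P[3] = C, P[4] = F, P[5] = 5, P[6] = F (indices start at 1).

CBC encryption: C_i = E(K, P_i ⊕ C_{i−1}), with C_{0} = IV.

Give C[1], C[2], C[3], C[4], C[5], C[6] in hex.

C[1]: P[1] ⊕ 6 = 0; E(K, 0) = B.
C[2]: P[2] ⊕ B = F; E(K, F) = A.
C[3]: P[3] ⊕ A = 6; E(K, 6) = 1.
C[4]: P[4] ⊕ 1 = E; E(K, E) = 9.
C[5]: P[5] ⊕ 9 = C; E(K, C) = 7.
C[6]: P[6] ⊕ 7 = 8; E(K, 8) = 3.

C[1] = B, C[2] = A, C[3] = 1, C[4] = 9, C[5] = 7, C[6] = 3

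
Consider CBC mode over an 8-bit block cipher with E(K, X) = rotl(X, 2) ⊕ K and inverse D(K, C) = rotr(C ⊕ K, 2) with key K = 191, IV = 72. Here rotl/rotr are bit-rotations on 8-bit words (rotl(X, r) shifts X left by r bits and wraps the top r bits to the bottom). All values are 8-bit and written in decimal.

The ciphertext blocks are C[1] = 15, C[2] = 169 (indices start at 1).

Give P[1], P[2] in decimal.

CBC decryption: P_i = D(K, C_i) ⊕ C_{i−1}, with C_{0} = IV.
P[1]: D(K, 15) = 44; 44 ⊕ 72 = 100.
P[2]: D(K, 169) = 133; 133 ⊕ 15 = 138.

P[1] = 100, P[2] = 138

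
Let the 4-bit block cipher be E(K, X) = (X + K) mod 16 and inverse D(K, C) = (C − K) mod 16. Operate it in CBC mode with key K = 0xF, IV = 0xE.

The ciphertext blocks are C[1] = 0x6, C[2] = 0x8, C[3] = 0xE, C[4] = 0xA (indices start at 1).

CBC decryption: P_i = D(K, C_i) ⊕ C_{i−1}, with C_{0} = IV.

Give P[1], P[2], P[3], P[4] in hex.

P[1]: D(K, 0x6) = 0x7; 0x7 ⊕ 0xE = 0x9.
P[2]: D(K, 0x8) = 0x9; 0x9 ⊕ 0x6 = 0xF.
P[3]: D(K, 0xE) = 0xF; 0xF ⊕ 0x8 = 0x7.
P[4]: D(K, 0xA) = 0xB; 0xB ⊕ 0xE = 0x5.

P[1] = 0x9, P[2] = 0xF, P[3] = 0x7, P[4] = 0x5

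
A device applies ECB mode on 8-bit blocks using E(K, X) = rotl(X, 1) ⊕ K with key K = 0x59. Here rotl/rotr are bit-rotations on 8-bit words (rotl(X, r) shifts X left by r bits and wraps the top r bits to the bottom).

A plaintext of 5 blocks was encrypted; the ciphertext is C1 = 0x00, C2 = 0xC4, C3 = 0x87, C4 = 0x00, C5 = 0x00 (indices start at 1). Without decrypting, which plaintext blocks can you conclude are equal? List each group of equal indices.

P1 = P4 = P5

ECB encrypts each block independently with the same key, so equal ciphertext blocks imply equal plaintext blocks.
C1 = C4 = C5 = 0x00, so P1 = P4 = P5.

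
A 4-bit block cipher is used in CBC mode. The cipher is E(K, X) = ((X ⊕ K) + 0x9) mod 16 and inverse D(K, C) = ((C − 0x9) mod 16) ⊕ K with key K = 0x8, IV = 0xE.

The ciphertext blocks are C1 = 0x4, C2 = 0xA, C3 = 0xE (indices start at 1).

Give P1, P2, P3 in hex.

P1 = 0xD, P2 = 0xD, P3 = 0x7

CBC decryption: P_i = D(K, C_i) ⊕ C_{i−1}, with C_{0} = IV.
P1: D(K, 0x4) = 0x3; 0x3 ⊕ 0xE = 0xD.
P2: D(K, 0xA) = 0x9; 0x9 ⊕ 0x4 = 0xD.
P3: D(K, 0xE) = 0xD; 0xD ⊕ 0xA = 0x7.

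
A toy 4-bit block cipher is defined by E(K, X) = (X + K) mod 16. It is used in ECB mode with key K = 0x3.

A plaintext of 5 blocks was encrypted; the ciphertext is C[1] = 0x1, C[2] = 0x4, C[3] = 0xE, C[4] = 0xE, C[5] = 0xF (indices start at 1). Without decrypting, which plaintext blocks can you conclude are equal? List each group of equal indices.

P[3] = P[4]

ECB encrypts each block independently with the same key, so equal ciphertext blocks imply equal plaintext blocks.
C[3] = C[4] = 0xE, so P[3] = P[4].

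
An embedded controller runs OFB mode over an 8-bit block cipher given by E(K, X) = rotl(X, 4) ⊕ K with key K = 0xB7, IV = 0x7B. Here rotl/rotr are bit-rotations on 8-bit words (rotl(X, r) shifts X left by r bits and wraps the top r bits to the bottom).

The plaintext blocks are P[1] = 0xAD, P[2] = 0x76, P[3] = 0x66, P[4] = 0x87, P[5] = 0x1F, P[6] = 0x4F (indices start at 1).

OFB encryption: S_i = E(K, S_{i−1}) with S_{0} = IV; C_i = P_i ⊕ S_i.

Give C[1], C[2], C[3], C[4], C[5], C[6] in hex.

C[1]: S = E(K, 0x7B) = 0x00; 0xAD ⊕ 0x00 = 0xAD.
C[2]: S = E(K, 0x00) = 0xB7; 0x76 ⊕ 0xB7 = 0xC1.
C[3]: S = E(K, 0xB7) = 0xCC; 0x66 ⊕ 0xCC = 0xAA.
C[4]: S = E(K, 0xCC) = 0x7B; 0x87 ⊕ 0x7B = 0xFC.
C[5]: S = E(K, 0x7B) = 0x00; 0x1F ⊕ 0x00 = 0x1F.
C[6]: S = E(K, 0x00) = 0xB7; 0x4F ⊕ 0xB7 = 0xF8.

C[1] = 0xAD, C[2] = 0xC1, C[3] = 0xAA, C[4] = 0xFC, C[5] = 0x1F, C[6] = 0xF8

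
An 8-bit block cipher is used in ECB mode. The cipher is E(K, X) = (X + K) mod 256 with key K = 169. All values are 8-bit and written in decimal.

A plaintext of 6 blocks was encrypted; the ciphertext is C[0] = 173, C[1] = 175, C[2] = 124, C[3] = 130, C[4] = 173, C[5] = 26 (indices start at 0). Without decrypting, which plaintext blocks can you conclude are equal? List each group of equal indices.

ECB encrypts each block independently with the same key, so equal ciphertext blocks imply equal plaintext blocks.
C[0] = C[4] = 173, so P[0] = P[4].

P[0] = P[4]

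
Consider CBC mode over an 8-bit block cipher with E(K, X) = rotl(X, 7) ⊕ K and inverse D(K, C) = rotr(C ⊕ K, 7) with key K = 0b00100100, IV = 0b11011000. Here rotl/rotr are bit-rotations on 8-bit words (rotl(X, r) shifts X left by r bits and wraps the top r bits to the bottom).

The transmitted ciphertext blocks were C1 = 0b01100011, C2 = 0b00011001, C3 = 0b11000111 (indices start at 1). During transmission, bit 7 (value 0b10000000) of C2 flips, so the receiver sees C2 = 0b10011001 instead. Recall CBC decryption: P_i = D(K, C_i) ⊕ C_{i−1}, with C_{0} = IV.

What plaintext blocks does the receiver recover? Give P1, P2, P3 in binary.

P1 = 0b01010110, P2 = 0b00011000, P3 = 0b01011110

Only C2 changed, to 0b10011001. In CBC, a change in C_i garbles P_i and flips the same bit in P_{i+1}. Decrypting the received ciphertext:
P1: D(K, 0b01100011) = 0b10001110; 0b10001110 ⊕ 0b11011000 = 0b01010110.
P2: D(K, 0b10011001) = 0b01111011; 0b01111011 ⊕ 0b01100011 = 0b00011000.
P3: D(K, 0b11000111) = 0b11000111; 0b11000111 ⊕ 0b10011001 = 0b01011110.
Blocks that differ from the original plaintext: P2, P3.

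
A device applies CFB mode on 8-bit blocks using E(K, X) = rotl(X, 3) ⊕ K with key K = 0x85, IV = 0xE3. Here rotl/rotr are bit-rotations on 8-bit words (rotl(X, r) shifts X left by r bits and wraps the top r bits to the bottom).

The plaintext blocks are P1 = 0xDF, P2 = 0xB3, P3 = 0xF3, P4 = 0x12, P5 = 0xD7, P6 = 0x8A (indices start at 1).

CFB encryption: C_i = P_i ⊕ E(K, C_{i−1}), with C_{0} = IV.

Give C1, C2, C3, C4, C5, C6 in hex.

C1 = 0x45, C2 = 0x1C, C3 = 0x96, C4 = 0x23, C5 = 0x4B, C6 = 0x55

C1: E(K, 0xE3) = 0x9A; 0xDF ⊕ 0x9A = 0x45.
C2: E(K, 0x45) = 0xAF; 0xB3 ⊕ 0xAF = 0x1C.
C3: E(K, 0x1C) = 0x65; 0xF3 ⊕ 0x65 = 0x96.
C4: E(K, 0x96) = 0x31; 0x12 ⊕ 0x31 = 0x23.
C5: E(K, 0x23) = 0x9C; 0xD7 ⊕ 0x9C = 0x4B.
C6: E(K, 0x4B) = 0xDF; 0x8A ⊕ 0xDF = 0x55.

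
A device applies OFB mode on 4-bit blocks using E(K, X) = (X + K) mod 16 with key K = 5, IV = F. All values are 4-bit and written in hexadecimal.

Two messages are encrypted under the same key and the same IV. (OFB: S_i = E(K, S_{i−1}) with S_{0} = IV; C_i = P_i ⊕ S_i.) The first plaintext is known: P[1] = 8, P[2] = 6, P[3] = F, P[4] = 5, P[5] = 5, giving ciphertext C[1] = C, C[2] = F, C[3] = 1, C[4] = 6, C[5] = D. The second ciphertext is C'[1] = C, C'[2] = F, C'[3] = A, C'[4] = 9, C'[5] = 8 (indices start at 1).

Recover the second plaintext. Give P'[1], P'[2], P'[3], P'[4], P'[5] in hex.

In OFB with a reused IV, both messages share the same keystream S_i, so C_i ⊕ C'_i = P_i ⊕ P'_i and thus P'_i = P_i ⊕ C_i ⊕ C'_i.
P'[1]: 8 ⊕ C ⊕ C = 8.
P'[2]: 6 ⊕ F ⊕ F = 6.
P'[3]: F ⊕ 1 ⊕ A = 4.
P'[4]: 5 ⊕ 6 ⊕ 9 = A.
P'[5]: 5 ⊕ D ⊕ 8 = 0.

P'[1] = 8, P'[2] = 6, P'[3] = 4, P'[4] = A, P'[5] = 0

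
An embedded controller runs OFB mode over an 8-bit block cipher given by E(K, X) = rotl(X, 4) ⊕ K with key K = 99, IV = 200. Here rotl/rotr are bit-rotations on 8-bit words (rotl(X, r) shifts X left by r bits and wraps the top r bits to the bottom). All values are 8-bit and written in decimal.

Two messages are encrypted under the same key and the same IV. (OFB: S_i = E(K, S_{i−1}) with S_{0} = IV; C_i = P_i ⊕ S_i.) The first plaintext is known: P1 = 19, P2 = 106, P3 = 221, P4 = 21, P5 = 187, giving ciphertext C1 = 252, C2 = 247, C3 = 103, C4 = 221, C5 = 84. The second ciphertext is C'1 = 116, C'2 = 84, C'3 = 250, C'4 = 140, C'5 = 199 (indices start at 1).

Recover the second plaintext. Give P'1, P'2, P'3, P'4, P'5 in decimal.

P'1 = 155, P'2 = 201, P'3 = 64, P'4 = 68, P'5 = 40

In OFB with a reused IV, both messages share the same keystream S_i, so C_i ⊕ C'_i = P_i ⊕ P'_i and thus P'_i = P_i ⊕ C_i ⊕ C'_i.
P'1: 19 ⊕ 252 ⊕ 116 = 155.
P'2: 106 ⊕ 247 ⊕ 84 = 201.
P'3: 221 ⊕ 103 ⊕ 250 = 64.
P'4: 21 ⊕ 221 ⊕ 140 = 68.
P'5: 187 ⊕ 84 ⊕ 199 = 40.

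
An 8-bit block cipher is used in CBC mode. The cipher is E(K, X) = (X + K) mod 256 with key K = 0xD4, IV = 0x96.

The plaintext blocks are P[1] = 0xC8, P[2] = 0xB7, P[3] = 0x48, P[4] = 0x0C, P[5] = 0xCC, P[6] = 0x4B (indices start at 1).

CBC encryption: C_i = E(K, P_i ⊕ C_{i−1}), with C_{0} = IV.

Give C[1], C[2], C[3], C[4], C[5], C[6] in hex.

C[1] = 0x32, C[2] = 0x59, C[3] = 0xE5, C[4] = 0xBD, C[5] = 0x45, C[6] = 0xE2

C[1]: P[1] ⊕ 0x96 = 0x5E; E(K, 0x5E) = 0x32.
C[2]: P[2] ⊕ 0x32 = 0x85; E(K, 0x85) = 0x59.
C[3]: P[3] ⊕ 0x59 = 0x11; E(K, 0x11) = 0xE5.
C[4]: P[4] ⊕ 0xE5 = 0xE9; E(K, 0xE9) = 0xBD.
C[5]: P[5] ⊕ 0xBD = 0x71; E(K, 0x71) = 0x45.
C[6]: P[6] ⊕ 0x45 = 0x0E; E(K, 0x0E) = 0xE2.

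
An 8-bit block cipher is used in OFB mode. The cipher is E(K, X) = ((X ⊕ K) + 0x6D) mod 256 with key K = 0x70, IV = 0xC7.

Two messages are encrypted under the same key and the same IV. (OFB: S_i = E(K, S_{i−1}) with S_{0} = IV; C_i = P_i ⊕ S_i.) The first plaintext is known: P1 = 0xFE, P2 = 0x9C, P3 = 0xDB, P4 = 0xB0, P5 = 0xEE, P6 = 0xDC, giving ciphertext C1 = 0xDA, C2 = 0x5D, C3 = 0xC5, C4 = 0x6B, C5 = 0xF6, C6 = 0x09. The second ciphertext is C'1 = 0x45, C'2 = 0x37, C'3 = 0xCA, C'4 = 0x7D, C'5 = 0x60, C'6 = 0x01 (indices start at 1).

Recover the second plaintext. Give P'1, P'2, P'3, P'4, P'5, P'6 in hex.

P'1 = 0x61, P'2 = 0xF6, P'3 = 0xD4, P'4 = 0xA6, P'5 = 0x78, P'6 = 0xD4

In OFB with a reused IV, both messages share the same keystream S_i, so C_i ⊕ C'_i = P_i ⊕ P'_i and thus P'_i = P_i ⊕ C_i ⊕ C'_i.
P'1: 0xFE ⊕ 0xDA ⊕ 0x45 = 0x61.
P'2: 0x9C ⊕ 0x5D ⊕ 0x37 = 0xF6.
P'3: 0xDB ⊕ 0xC5 ⊕ 0xCA = 0xD4.
P'4: 0xB0 ⊕ 0x6B ⊕ 0x7D = 0xA6.
P'5: 0xEE ⊕ 0xF6 ⊕ 0x60 = 0x78.
P'6: 0xDC ⊕ 0x09 ⊕ 0x01 = 0xD4.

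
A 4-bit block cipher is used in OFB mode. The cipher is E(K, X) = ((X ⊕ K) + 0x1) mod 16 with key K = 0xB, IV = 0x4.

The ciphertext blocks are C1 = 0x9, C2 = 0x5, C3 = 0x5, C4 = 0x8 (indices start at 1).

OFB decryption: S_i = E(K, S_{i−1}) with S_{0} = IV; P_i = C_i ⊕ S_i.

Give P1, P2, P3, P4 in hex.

P1: S = E(K, 0x4) = 0x0; 0x9 ⊕ 0x0 = 0x9.
P2: S = E(K, 0x0) = 0xC; 0x5 ⊕ 0xC = 0x9.
P3: S = E(K, 0xC) = 0x8; 0x5 ⊕ 0x8 = 0xD.
P4: S = E(K, 0x8) = 0x4; 0x8 ⊕ 0x4 = 0xC.

P1 = 0x9, P2 = 0x9, P3 = 0xD, P4 = 0xC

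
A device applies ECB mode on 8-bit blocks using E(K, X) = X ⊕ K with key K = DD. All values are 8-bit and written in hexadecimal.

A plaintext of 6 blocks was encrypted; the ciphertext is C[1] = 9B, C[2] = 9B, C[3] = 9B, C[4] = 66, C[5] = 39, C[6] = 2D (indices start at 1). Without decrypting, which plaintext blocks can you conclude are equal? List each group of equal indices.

ECB encrypts each block independently with the same key, so equal ciphertext blocks imply equal plaintext blocks.
C[1] = C[2] = C[3] = 9B, so P[1] = P[2] = P[3].

P[1] = P[2] = P[3]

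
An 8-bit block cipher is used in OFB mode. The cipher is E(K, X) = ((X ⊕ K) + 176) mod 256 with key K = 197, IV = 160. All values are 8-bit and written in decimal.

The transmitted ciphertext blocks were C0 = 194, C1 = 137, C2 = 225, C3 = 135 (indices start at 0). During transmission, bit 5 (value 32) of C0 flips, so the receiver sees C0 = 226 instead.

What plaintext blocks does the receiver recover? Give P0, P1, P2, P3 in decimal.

P0 = 247, P1 = 9, P2 = 20, P3 = 103

OFB decryption: S_i = E(K, S_{i−1}) with S_{−1} = IV; P_i = C_i ⊕ S_i.
Only C0 changed, to 226. In OFB, a change in C_i flips the same bit in P_i only; the keystream is unaffected. Decrypting the received ciphertext:
P0: S = E(K, 160) = 21; 226 ⊕ 21 = 247.
P1: S = E(K, 21) = 128; 137 ⊕ 128 = 9.
P2: S = E(K, 128) = 245; 225 ⊕ 245 = 20.
P3: S = E(K, 245) = 224; 135 ⊕ 224 = 103.
Blocks that differ from the original plaintext: P0.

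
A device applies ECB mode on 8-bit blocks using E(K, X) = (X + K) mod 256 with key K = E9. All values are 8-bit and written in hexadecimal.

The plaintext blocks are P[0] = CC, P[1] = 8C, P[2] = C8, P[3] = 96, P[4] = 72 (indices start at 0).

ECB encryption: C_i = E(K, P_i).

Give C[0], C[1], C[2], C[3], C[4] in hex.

C[0]: E(K, CC) = B5.
C[1]: E(K, 8C) = 75.
C[2]: E(K, C8) = B1.
C[3]: E(K, 96) = 7F.
C[4]: E(K, 72) = 5B.

C[0] = B5, C[1] = 75, C[2] = B1, C[3] = 7F, C[4] = 5B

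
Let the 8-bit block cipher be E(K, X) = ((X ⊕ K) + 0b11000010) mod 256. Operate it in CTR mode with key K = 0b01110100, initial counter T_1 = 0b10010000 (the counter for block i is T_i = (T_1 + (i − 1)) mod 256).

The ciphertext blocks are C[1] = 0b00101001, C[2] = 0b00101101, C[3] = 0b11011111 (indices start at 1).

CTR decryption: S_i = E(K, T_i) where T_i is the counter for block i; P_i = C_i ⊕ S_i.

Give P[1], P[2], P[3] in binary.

P[1] = 0b10001111, P[2] = 0b10001010, P[3] = 0b01110111

P[1]: T = 0b10010000, S = E(K, T) = 0b10100110; 0b00101001 ⊕ 0b10100110 = 0b10001111.
P[2]: T = 0b10010001, S = E(K, T) = 0b10100111; 0b00101101 ⊕ 0b10100111 = 0b10001010.
P[3]: T = 0b10010010, S = E(K, T) = 0b10101000; 0b11011111 ⊕ 0b10101000 = 0b01110111.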